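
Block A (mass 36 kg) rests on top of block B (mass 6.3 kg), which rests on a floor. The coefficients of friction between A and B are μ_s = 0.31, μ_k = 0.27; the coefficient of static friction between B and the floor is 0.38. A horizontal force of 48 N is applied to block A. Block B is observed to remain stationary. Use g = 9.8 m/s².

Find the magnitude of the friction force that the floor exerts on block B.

f ≈ 48 N

The normal force B exerts on A is simply A's weight, N₁ = 352.8 N.
So the A–B interface can sustain at most μ_s N₁ = 109.4 N of static friction.
P = 48 N is within that limit, so A and B move together (both at rest); the A–B friction is simply f₁ = P = 48 N.
By Newton's third law B feels 48 N forward from A. With B stationary, the floor's static friction on B balances it: f₂ = 48 N (well within μ_s(m_A+m_B)g = 157.5 N).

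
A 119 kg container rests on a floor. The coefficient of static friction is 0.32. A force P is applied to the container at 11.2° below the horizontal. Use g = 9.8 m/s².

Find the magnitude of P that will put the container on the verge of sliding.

P ≈ 406 N

N = m g + P sin α (the push presses the container into the floor).
At impending slip, P cos α = μ_s N = μ_s (m g + P sin α).
Solving: P (cos α − μ_s sin α) = μ_s m g → P = 0.32×1170/(cos 11.2° − 0.32 sin 11.2°) = 373/0.9188 = 406 N.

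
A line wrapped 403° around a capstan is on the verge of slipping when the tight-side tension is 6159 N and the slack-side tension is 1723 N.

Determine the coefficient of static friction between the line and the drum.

μ ≈ 0.181

T₂/T₁ = e^{μβ} → μ = ln(T₂/T₁)/β.
β = 403° = 7.034 rad.
μ = ln(6159/1723)/7.034 = ln(3.575)/7.034 = 0.181.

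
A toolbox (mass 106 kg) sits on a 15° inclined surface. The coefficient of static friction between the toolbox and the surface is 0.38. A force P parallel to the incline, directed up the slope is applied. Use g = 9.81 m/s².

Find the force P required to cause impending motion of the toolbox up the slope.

At impending motion up the slope, friction acts down-slope at its limit: f = μ_s N.
P is parallel to the surface, so N = m g cos θ = 1000 N.
Along the incline: P = m g sin θ + μ_s N = 269 + 0.38×1000 = 651 N.

P ≈ 651 N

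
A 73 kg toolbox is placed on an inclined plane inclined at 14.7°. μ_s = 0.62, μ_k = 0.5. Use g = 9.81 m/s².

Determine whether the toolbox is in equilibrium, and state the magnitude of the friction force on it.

N = m g cos θ = 693 N.
Down-slope weight component: m g sin θ = 182 N.
μ_s N = 429 N.
182 ≤ 429 N, so it stays put; friction = 182 N.

f ≈ 182 N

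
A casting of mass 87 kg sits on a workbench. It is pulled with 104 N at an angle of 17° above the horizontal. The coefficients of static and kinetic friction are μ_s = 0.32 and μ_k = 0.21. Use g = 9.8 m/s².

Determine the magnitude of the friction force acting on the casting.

The vertical component of P reduces the normal force: N = m g − P sin α = 852.6 − 30.41 = 822.2 N.
Horizontally, friction must balance P cos α = 99.46 N.
The static-friction limit is μ_s N = 263.1 N.
99.46 ≤ 263.1 N → static; friction equals the required 99.5 N.

f ≈ 99.5 N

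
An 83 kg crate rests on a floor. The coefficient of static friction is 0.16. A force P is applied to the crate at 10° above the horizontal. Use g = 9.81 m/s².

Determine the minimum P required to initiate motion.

P ≈ 129 N

N = m g − P sin α (the pull lifts the crate).
At impending slip, P cos α = μ_s N = μ_s (m g − P sin α).
Solving: P (cos α + μ_s sin α) = μ_s m g → P = 0.16×814/(cos 10° + 0.16 sin 10°) = 130/1.013 = 129 N.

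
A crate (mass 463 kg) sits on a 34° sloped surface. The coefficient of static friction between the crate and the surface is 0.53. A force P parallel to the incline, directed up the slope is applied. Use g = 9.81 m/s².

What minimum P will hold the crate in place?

The crate tends to slide down (tan θ > μ_s), so at the point of impending slip friction acts up-slope at its limit: f = μ_s N.
P is parallel to the surface, so N = m g cos θ = 3770 N.
Along the incline: P + μ_s N = m g sin θ, so P = 2540 − 0.53×3770 = 544 N.

P_min ≈ 544 N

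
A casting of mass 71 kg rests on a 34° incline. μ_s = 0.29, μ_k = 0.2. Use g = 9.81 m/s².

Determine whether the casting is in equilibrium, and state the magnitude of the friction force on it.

f ≈ 115 N

N = m g cos θ = 577 N.
Down-slope weight component: m g sin θ = 389 N.
μ_s N = 167 N.
389 > 167 N, so it slides; kinetic friction f = μ_k N = 0.2×577 = 115 N.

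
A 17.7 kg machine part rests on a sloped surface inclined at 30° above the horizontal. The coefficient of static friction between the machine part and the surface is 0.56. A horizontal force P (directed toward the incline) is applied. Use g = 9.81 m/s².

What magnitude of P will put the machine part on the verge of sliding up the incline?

P ≈ 292 N

At impending motion up the slope, friction acts down-slope at its limit: f = μ_s N.
Perpendicular to the incline: N = m g cos θ + P sin θ.
Along the incline: P cos θ = m g sin θ + μ_s N = m g sin θ + μ_s (m g cos θ + P sin θ).
Solving, P (cos θ − μ_s sin θ) = m g (sin θ + μ_s cos θ), so P = 17.7×9.81×(sin 30° + 0.56 cos 30°)/(cos 30° − 0.56 sin 30°) = 174×0.985/0.586 = 292 N.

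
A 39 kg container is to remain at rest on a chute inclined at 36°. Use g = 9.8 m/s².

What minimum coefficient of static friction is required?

μ_s,min ≈ 0.727

At the slip threshold m g sin θ = μ_s m g cos θ, so μ_s,min = tan θ.
μ_s,min = tan 36° = 0.727.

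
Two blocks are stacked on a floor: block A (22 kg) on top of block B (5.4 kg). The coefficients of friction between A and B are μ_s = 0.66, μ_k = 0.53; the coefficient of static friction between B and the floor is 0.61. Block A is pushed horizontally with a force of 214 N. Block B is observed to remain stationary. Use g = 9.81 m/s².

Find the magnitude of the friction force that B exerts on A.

The normal force B exerts on A is simply A's weight, N₁ = 215.8 N.
So the A–B interface can sustain at most μ_s N₁ = 142.4 N of static friction.
Since P = 214 N > 142.4 N, A slides on B; the A–B friction is kinetic: f₁ = μ_k N₁ = 0.53×215.8 = 114 N.
B experiences an equal 114 N forward from A (third law). B is in equilibrium, so the floor supplies f₂ = 114 N of static friction (limit μ_s(m_A+m_B)g = 164 N, not exceeded).

f ≈ 114 N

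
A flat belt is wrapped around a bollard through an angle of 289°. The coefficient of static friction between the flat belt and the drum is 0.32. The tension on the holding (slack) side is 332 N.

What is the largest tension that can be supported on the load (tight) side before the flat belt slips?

At impending slip the capstan equation gives T₂/T₁ = e^{μβ} with β in radians.
β = 289° × π/180 = 5.044 rad.
e^{μβ} = e^{0.32×5.044} = 5.023.
T₂ = T₁ · e^{μβ} = 332 × 5.023 = 1670 N.

T_max ≈ 1670 N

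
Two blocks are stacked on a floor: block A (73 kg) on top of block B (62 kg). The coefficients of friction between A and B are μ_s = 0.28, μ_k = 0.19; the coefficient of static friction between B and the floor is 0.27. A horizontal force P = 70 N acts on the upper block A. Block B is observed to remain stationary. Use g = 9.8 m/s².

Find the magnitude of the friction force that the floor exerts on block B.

Between the blocks, N₁ = m_A g = 715.4 N.
Maximum static friction on A from B: μ_s N₁ = 0.28×715.4 = 200.3 N.
Since P = 70 N ≤ 200.3 N, A does not slip on B; friction on A equals P = 70 N.
B experiences an equal 70 N forward from A (third law). B is in equilibrium, so the floor supplies f₂ = 70 N of static friction (limit μ_s(m_A+m_B)g = 357.2 N, not exceeded).

f ≈ 70 N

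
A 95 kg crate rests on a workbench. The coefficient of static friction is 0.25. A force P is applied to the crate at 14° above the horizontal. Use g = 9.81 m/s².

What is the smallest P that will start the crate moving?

N = m g − P sin α (the pull lifts the crate).
At impending slip, P cos α = μ_s N = μ_s (m g − P sin α).
Solving: P (cos α + μ_s sin α) = μ_s m g → P = 0.25×932/(cos 14° + 0.25 sin 14°) = 233/1.031 = 226 N.

P ≈ 226 N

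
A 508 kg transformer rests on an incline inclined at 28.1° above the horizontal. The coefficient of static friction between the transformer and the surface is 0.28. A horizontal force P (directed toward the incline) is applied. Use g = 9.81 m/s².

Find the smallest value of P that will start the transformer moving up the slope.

P ≈ 4770 N

At impending motion up the slope, friction acts down-slope at its limit: f = μ_s N.
Perpendicular to the incline: N = m g cos θ + P sin θ.
Along the incline: P cos θ = m g sin θ + μ_s N = m g sin θ + μ_s (m g cos θ + P sin θ).
Solving, P (cos θ − μ_s sin θ) = m g (sin θ + μ_s cos θ), so P = 508×9.81×(sin 28.1° + 0.28 cos 28.1°)/(cos 28.1° − 0.28 sin 28.1°) = 4980×0.718/0.7502 = 4770 N.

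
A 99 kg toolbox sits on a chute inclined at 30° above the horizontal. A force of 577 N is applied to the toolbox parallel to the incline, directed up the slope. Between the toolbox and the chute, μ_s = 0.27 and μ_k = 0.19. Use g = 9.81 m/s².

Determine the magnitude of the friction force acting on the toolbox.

f ≈ 91.4 N (down the incline)

Perpendicular to the surface, N = m g cos θ = 99·9.81·cos 30° = 841.1 N.
Parallel to the incline, ΣF = 0 gives f = m g sin θ − P = 485.6 − 577 = -91.41 N (up-slope positive).
Static friction can supply at most μ_s N = 227.1 N.
Since |-91.41| ≤ 227.1 N, no slip — friction simply equals what equilibrium demands.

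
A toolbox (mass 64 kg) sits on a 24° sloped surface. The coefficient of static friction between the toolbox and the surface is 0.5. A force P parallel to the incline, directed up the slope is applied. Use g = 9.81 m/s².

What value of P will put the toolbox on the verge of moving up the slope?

At impending motion up the slope, friction acts down-slope at its limit: f = μ_s N.
P is parallel to the surface, so N = m g cos θ = 574 N.
Along the incline: P = m g sin θ + μ_s N = 255 + 0.5×574 = 542 N.

P ≈ 542 N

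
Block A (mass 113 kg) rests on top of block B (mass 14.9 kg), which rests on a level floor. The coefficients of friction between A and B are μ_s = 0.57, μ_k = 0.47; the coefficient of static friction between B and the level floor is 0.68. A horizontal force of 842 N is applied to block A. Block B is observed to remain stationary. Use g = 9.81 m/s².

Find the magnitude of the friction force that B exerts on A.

f ≈ 521 N

Normal force at the A–B interface: N₁ = m_A g = 1109 N.
Maximum static friction on A from B: μ_s N₁ = 0.57×1109 = 631.9 N.
Since P = 842 N > 631.9 N, A slides on B; the A–B friction is kinetic: f₁ = μ_k N₁ = 0.47×1109 = 521 N.
By Newton's third law B feels 521 N forward from A. With B stationary, the floor's static friction on B balances it: f₂ = 521 N (well within μ_s(m_A+m_B)g = 853.2 N).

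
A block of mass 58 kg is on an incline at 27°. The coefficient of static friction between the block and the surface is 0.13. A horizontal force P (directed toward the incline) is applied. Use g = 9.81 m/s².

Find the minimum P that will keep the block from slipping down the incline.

The block tends to slide down (tan θ > μ_s), so at the point of impending slip friction acts up-slope at its limit: f = μ_s N.
Perpendicular to the incline: N = m g cos θ + P sin θ.
Along the incline: P cos θ + μ_s N = m g sin θ, i.e. P cos θ + μ_s (m g cos θ + P sin θ) = m g sin θ.
Solving, P (cos θ + μ_s sin θ) = m g (sin θ − μ_s cos θ), so P = 569×0.3382/0.95 = 203 N.

P_min ≈ 203 N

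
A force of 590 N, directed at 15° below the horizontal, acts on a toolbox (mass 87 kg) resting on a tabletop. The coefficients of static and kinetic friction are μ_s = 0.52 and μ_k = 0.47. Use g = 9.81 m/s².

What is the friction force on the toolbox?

The vertical component of P adds to the normal force: N = m g + P sin α = 853.5 + 152.7 = 1006 N.
For equilibrium, f = P cos α = 590×cos 15° = 569.9 N.
The static-friction limit is μ_s N = 523.2 N.
569.9 > 523.2 N → the toolbox slides; f = μ_k N = 0.47×1006 = 473 N.

f ≈ 473 N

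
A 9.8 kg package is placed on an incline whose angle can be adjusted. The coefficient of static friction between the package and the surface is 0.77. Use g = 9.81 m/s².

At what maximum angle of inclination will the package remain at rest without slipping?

At the slip threshold, m g sin θ = μ_s · m g cos θ, so tan θ = μ_s.
θ_max = arctan(0.77) = 37.6°.

θ_max ≈ 37.6°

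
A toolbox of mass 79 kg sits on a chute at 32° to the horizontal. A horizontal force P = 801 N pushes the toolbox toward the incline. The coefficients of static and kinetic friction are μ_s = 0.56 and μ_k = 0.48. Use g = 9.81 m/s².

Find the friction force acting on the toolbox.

Normal direction: N = m g cos θ + P sin θ = 1082 N.
Along the incline, the net driving force (taking up-slope positive) is P cos θ − m g sin θ = 679.3 − 410.7 = 268.6 N, so equilibrium requires friction f = -268.6 N (down-slope).
Maximum static friction: μ_s N = 0.56 × 1082 = 605.7 N.
Since 268.6 N is within the 605.7 N limit, the toolbox stays put and friction is exactly 269 N.

f ≈ 269 N (down the incline)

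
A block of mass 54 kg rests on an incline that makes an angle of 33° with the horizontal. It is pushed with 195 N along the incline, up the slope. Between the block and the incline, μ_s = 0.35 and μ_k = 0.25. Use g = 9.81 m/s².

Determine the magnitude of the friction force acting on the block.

f ≈ 93.5 N (up the incline)

The normal reaction is N = m g cos θ = 444.3 N.
For equilibrium along the incline the friction force must supply f = m g sin θ − P = 288.5 − 195 = 93.52 N (positive meaning up-slope).
Static friction can supply at most μ_s N = 155.5 N.
Since |93.52| ≤ 155.5 N, the block remains in static equilibrium and friction takes exactly the required value.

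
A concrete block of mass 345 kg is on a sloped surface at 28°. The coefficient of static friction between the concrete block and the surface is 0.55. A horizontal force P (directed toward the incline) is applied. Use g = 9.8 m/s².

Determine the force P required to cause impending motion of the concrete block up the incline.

At impending motion up the slope, friction acts down-slope at its limit: f = μ_s N.
Perpendicular to the incline: N = m g cos θ + P sin θ.
Along the incline: P cos θ = m g sin θ + μ_s N = m g sin θ + μ_s (m g cos θ + P sin θ).
Solving, P (cos θ − μ_s sin θ) = m g (sin θ + μ_s cos θ), so P = 345×9.8×(sin 28° + 0.55 cos 28°)/(cos 28° − 0.55 sin 28°) = 3380×0.9551/0.6247 = 5170 N.

P ≈ 5170 N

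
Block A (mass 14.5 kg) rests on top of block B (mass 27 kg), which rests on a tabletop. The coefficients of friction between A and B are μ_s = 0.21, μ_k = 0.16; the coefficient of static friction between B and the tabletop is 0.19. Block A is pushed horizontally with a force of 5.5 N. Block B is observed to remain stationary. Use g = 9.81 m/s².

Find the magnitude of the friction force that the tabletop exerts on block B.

f ≈ 5.5 N

Between the blocks, N₁ = m_A g = 142.2 N.
Maximum static friction on A from B: μ_s N₁ = 0.21×142.2 = 29.87 N.
P = 5.5 N is within that limit, so A and B move together (both at rest); the A–B friction is simply f₁ = P = 5.5 N.
B experiences an equal 5.5 N forward from A (third law). B is in equilibrium, so the floor supplies f₂ = 5.5 N of static friction (limit μ_s(m_A+m_B)g = 77.35 N, not exceeded).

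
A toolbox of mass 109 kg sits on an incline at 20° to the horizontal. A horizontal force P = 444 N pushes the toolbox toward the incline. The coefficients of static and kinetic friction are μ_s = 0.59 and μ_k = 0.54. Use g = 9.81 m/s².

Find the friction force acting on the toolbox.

f ≈ 51.5 N (down the incline)

Resolve perpendicular to the incline: N = m g cos θ + P sin θ = 109×9.81×cos 20° + 444×sin 20° = 1157 N.
Along the incline, the net driving force (taking up-slope positive) is P cos θ − m g sin θ = 417.2 − 365.7 = 51.5 N, so equilibrium requires friction f = -51.5 N (down-slope).
Maximum static friction: μ_s N = 0.59 × 1157 = 682.4 N.
|f_req| = 51.5 ≤ 682.4 N → the toolbox is in equilibrium; friction equals the required value.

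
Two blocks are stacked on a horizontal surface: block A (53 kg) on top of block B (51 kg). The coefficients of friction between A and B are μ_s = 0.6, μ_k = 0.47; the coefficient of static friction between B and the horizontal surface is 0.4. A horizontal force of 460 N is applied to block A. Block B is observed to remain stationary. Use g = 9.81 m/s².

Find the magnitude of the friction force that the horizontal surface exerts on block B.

f ≈ 244 N

Between the blocks, N₁ = m_A g = 519.9 N.
So the A–B interface can sustain at most μ_s N₁ = 312 N of static friction.
P = 460 N exceeds that limit, so A slips over B and the interface friction becomes kinetic: f₁ = μ_k N₁ = 0.47×519.9 = 244 N.
B experiences an equal 244 N forward from A (third law). B is in equilibrium, so the floor supplies f₂ = 244 N of static friction (limit μ_s(m_A+m_B)g = 408.1 N, not exceeded).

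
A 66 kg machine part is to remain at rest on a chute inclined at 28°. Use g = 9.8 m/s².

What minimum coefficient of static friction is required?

μ_s,min ≈ 0.532

At the slip threshold m g sin θ = μ_s m g cos θ, so μ_s,min = tan θ.
μ_s,min = tan 28° = 0.532.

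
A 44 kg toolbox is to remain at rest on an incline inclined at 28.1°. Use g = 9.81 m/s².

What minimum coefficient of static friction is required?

At the slip threshold m g sin θ = μ_s m g cos θ, so μ_s,min = tan θ.
μ_s,min = tan 28.1° = 0.534.

μ_s,min ≈ 0.534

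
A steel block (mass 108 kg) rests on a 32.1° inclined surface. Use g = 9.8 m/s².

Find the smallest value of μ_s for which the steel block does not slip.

At the slip threshold m g sin θ = μ_s m g cos θ, so μ_s,min = tan θ.
μ_s,min = tan 32.1° = 0.627.

μ_s,min ≈ 0.627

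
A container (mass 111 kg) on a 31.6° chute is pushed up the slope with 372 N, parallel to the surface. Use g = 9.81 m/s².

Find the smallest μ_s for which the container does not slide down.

N = m g cos θ = 927.5 N.
Friction must make up the shortfall along the incline: f = m g sin θ − P = 570.6 − 372 = 198.6 N.
At the threshold f = μ_s N, so μ_s,min = 198.6/927.5 = 0.214.

μ_s,min ≈ 0.214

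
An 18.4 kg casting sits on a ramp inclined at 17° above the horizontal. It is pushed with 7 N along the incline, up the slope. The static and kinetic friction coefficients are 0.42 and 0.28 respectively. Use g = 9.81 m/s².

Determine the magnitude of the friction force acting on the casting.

Perpendicular to the surface, N = m g cos θ = 18.4·9.81·cos 17° = 172.6 N.
For equilibrium along the incline the friction force must supply f = m g sin θ − P = 52.77 − 7 = 45.77 N (positive meaning up-slope).
The static-friction ceiling is μ_s N = 0.42 × 172.6 = 72.5 N.
Since |45.77| ≤ 72.5 N, the casting remains in static equilibrium and friction takes exactly the required value.

f ≈ 45.8 N (up the incline)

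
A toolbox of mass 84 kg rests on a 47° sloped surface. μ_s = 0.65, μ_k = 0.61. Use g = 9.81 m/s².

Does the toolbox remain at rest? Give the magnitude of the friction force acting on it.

N = m g cos θ = 562 N.
Down-slope weight component: m g sin θ = 603 N.
μ_s N = 365 N.
603 > 365 N, so it slides; kinetic friction f = μ_k N = 0.61×562 = 343 N.

f ≈ 343 N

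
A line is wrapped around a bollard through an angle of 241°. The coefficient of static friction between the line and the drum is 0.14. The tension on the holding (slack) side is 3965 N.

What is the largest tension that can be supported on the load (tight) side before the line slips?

T_max ≈ 7140 N

At impending slip the capstan equation gives T₂/T₁ = e^{μβ} with β in radians.
β = 241° × π/180 = 4.206 rad.
e^{μβ} = e^{0.14×4.206} = 1.802.
T₂ = T₁ · e^{μβ} = 3965 × 1.802 = 7140 N.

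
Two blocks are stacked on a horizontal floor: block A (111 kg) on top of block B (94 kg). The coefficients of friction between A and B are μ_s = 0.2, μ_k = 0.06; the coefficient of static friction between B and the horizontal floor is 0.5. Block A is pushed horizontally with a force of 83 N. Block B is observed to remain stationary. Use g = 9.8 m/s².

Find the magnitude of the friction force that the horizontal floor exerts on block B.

The normal force B exerts on A is simply A's weight, N₁ = 1088 N.
So the A–B interface can sustain at most μ_s N₁ = 217.6 N of static friction.
P = 83 N is within that limit, so A and B move together (both at rest); the A–B friction is simply f₁ = P = 83 N.
B experiences an equal 83 N forward from A (third law). B is in equilibrium, so the floor supplies f₂ = 83 N of static friction (limit μ_s(m_A+m_B)g = 1005 N, not exceeded).

f ≈ 83 N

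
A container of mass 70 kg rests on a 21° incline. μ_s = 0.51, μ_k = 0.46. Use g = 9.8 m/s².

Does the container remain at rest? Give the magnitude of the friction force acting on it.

N = m g cos θ = 640 N.
Down-slope weight component: m g sin θ = 246 N.
μ_s N = 327 N.
246 ≤ 327 N, so it stays put; friction = 246 N.

f ≈ 246 N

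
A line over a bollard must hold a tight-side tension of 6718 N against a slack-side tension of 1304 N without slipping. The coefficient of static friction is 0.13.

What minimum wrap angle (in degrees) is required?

β_min ≈ 723°

T₂/T₁ = e^{μβ} → β = ln(T₂/T₁)/μ.
β = ln(6718/1304)/0.13 = 1.639/0.13 = 12.61 rad.
In degrees: β = 12.61 × 180/π = 723°.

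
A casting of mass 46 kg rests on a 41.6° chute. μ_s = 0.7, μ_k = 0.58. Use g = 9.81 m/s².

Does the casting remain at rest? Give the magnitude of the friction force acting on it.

f ≈ 196 N

N = m g cos θ = 337 N.
Down-slope weight component: m g sin θ = 300 N.
μ_s N = 236 N.
300 > 236 N, so it slides; kinetic friction f = μ_k N = 0.58×337 = 196 N.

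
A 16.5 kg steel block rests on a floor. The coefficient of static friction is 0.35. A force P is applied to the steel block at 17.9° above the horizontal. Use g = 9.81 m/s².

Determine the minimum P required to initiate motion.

N = m g − P sin α (the pull lifts the steel block).
At impending slip, P cos α = μ_s N = μ_s (m g − P sin α).
Solving: P (cos α + μ_s sin α) = μ_s m g → P = 0.35×162/(cos 17.9° + 0.35 sin 17.9°) = 56.7/1.059 = 53.5 N.

P ≈ 53.5 N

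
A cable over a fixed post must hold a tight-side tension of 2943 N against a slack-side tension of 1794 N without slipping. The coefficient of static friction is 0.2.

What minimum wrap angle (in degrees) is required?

T₂/T₁ = e^{μβ} → β = ln(T₂/T₁)/μ.
β = ln(2943/1794)/0.2 = 0.495/0.2 = 2.475 rad.
In degrees: β = 2.475 × 180/π = 142°.

β_min ≈ 142°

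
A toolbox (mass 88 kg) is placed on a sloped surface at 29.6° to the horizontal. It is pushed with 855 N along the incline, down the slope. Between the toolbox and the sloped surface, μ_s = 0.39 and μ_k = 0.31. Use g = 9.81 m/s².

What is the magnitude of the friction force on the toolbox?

f ≈ 233 N (up the incline)

Perpendicular to the surface, N = m g cos θ = 88·9.81·cos 29.6° = 750.6 N.
Parallel to the incline, ΣF = 0 gives f = m g sin θ + P = 426.4 + 855 = 1281 N (up-slope positive).
The static-friction ceiling is μ_s N = 0.39 × 750.6 = 292.7 N.
Since |1281| > 292.7 N, static friction cannot hold it; the toolbox slides down the incline and kinetic friction applies: f = μ_k N = 0.31 × 750.6 = 233 N.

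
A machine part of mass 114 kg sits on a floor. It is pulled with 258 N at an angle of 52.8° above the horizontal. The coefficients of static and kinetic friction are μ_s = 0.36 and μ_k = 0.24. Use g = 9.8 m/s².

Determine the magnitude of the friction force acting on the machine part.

f ≈ 156 N

N = m g − P sin α = 1117 − 258×sin 52.8° = 911.7 N.
Horizontally, friction must balance P cos α = 156 N.
μ_s N = 0.36 × 911.7 = 328.2 N.
156 ≤ 328.2 N → static; friction equals the required 156 N.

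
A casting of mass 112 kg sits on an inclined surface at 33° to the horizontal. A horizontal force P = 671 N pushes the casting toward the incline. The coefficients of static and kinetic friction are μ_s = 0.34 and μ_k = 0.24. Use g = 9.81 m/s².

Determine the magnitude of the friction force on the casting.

Resolve perpendicular to the incline: N = m g cos θ + P sin θ = 112×9.81×cos 33° + 671×sin 33° = 1287 N.
Parallel to the incline: P cos θ − m g sin θ = 562.7 − 598.4 = -35.66 N; the friction needed to balance this is 35.66 N acting up the slope.
The limit of static friction is μ_s N = 437.6 N.
|f_req| = 35.66 ≤ 437.6 N → the casting is in equilibrium; friction equals the required value.

f ≈ 35.7 N (up the incline)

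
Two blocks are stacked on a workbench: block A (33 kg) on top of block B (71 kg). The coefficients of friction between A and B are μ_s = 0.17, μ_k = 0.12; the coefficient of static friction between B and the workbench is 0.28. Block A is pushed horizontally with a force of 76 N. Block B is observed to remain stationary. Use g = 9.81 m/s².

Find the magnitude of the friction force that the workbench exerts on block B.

The normal force B exerts on A is simply A's weight, N₁ = 323.7 N.
So the A–B interface can sustain at most μ_s N₁ = 55.03 N of static friction.
P = 76 N exceeds that limit, so A slips over B and the interface friction becomes kinetic: f₁ = μ_k N₁ = 0.12×323.7 = 38.8 N.
By Newton's third law B feels 38.8 N forward from A. With B stationary, the floor's static friction on B balances it: f₂ = 38.8 N (well within μ_s(m_A+m_B)g = 285.7 N).

f ≈ 38.8 N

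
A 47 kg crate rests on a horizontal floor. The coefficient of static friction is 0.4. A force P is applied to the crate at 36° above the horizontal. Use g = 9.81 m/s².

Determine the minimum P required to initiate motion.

P ≈ 177 N

N = m g − P sin α (the pull lifts the crate).
At impending slip, P cos α = μ_s N = μ_s (m g − P sin α).
Solving: P (cos α + μ_s sin α) = μ_s m g → P = 0.4×461/(cos 36° + 0.4 sin 36°) = 184/1.044 = 177 N.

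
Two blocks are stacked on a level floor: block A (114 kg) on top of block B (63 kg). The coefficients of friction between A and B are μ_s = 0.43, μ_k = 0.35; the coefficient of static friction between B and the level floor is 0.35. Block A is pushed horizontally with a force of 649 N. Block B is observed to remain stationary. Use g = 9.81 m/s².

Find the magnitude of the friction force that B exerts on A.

f ≈ 391 N

The normal force B exerts on A is simply A's weight, N₁ = 1118 N.
So the A–B interface can sustain at most μ_s N₁ = 480.9 N of static friction.
Since P = 649 N > 480.9 N, A slides on B; the A–B friction is kinetic: f₁ = μ_k N₁ = 0.35×1118 = 391 N.
B experiences an equal 391 N forward from A (third law). B is in equilibrium, so the floor supplies f₂ = 391 N of static friction (limit μ_s(m_A+m_B)g = 607.7 N, not exceeded).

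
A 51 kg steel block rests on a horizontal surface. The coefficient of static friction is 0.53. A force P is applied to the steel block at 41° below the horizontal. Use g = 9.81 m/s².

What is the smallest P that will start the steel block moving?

P ≈ 652 N

N = m g + P sin α (the push presses the steel block into the horizontal surface).
At impending slip, P cos α = μ_s N = μ_s (m g + P sin α).
Solving: P (cos α − μ_s sin α) = μ_s m g → P = 0.53×500/(cos 41° − 0.53 sin 41°) = 265/0.407 = 652 N.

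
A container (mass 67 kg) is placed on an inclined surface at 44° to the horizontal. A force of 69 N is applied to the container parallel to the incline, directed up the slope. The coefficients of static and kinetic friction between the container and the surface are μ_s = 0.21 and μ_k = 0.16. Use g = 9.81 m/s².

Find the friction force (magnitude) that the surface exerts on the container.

The normal reaction is N = m g cos θ = 472.8 N.
For equilibrium along the incline the friction force must supply f = m g sin θ − P = 456.6 − 69 = 387.6 N (positive meaning up-slope).
Static friction can supply at most μ_s N = 99.29 N.
Since |387.6| > 99.29 N, static friction cannot hold it; the container slides down the incline and kinetic friction applies: f = μ_k N = 0.16 × 472.8 = 75.6 N.

f ≈ 75.6 N (up the incline)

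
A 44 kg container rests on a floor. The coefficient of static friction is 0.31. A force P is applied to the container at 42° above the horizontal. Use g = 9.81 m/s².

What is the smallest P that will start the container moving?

N = m g − P sin α (the pull lifts the container).
At impending slip, P cos α = μ_s N = μ_s (m g − P sin α).
Solving: P (cos α + μ_s sin α) = μ_s m g → P = 0.31×432/(cos 42° + 0.31 sin 42°) = 134/0.9506 = 141 N.

P ≈ 141 N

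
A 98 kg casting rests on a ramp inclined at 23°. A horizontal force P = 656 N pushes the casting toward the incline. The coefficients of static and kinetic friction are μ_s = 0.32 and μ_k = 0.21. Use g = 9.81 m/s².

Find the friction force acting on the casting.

f ≈ 228 N (down the incline)

Resolve perpendicular to the incline: N = m g cos θ + P sin θ = 98×9.81×cos 23° + 656×sin 23° = 1141 N.
Parallel to the incline: P cos θ − m g sin θ = 603.9 − 375.6 = 228.2 N; the friction needed to balance this is 228.2 N acting down the slope.
Maximum static friction: μ_s N = 0.32 × 1141 = 365.2 N.
Since 228.2 N is within the 365.2 N limit, the casting stays put and friction is exactly 228 N.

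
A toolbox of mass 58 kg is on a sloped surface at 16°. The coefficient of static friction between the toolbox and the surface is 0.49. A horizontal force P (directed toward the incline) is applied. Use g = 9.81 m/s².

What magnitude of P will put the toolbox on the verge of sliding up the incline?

At impending motion up the slope, friction acts down-slope at its limit: f = μ_s N.
Perpendicular to the incline: N = m g cos θ + P sin θ.
Along the incline: P cos θ = m g sin θ + μ_s N = m g sin θ + μ_s (m g cos θ + P sin θ).
Solving, P (cos θ − μ_s sin θ) = m g (sin θ + μ_s cos θ), so P = 58×9.81×(sin 16° + 0.49 cos 16°)/(cos 16° − 0.49 sin 16°) = 569×0.7467/0.8262 = 514 N.

P ≈ 514 N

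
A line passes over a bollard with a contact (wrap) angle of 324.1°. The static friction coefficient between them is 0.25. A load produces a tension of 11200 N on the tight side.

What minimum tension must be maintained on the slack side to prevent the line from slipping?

T_min ≈ 2720 N

Capstan equation at impending slip: T_tight/T_slack = e^{μβ}.
β = 324.1° = 5.657 rad; e^{μβ} = e^{0.25×5.657} = 4.113.
T_slack = T_tight / e^{μβ} = 11200 / 4.113 = 2720 N.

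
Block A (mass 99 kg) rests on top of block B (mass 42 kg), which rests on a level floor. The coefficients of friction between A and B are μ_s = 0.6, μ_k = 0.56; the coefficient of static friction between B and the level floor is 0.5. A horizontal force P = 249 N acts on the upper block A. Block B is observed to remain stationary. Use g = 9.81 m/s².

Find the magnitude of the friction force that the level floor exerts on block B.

f ≈ 249 N

The normal force B exerts on A is simply A's weight, N₁ = 971.2 N.
Maximum static friction on A from B: μ_s N₁ = 0.6×971.2 = 582.7 N.
P = 249 N is within that limit, so A and B move together (both at rest); the A–B friction is simply f₁ = P = 249 N.
B experiences an equal 249 N forward from A (third law). B is in equilibrium, so the floor supplies f₂ = 249 N of static friction (limit μ_s(m_A+m_B)g = 691.6 N, not exceeded).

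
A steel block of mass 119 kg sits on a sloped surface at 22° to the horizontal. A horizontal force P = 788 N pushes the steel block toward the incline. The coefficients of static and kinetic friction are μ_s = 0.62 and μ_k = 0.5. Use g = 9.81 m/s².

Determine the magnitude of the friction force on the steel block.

f ≈ 293 N (down the incline)

The horizontal push has a component P sin θ into the surface, so N = m g cos θ + P sin θ = 1082 + 295.2 = 1378 N.
Parallel to the incline: P cos θ − m g sin θ = 730.6 − 437.3 = 293.3 N; the friction needed to balance this is 293.3 N acting down the slope.
The limit of static friction is μ_s N = 854.1 N.
Since 293.3 N is within the 854.1 N limit, the steel block stays put and friction is exactly 293 N.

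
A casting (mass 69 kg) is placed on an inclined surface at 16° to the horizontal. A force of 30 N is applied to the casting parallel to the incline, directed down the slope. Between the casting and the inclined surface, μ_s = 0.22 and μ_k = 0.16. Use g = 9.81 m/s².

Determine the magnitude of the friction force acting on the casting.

Perpendicular to the surface, N = m g cos θ = 69·9.81·cos 16° = 650.7 N.
The friction needed for equilibrium is m g sin θ + P = 186.6 + 30 = 216.6 N, measured positive up-slope.
The static-friction ceiling is μ_s N = 0.22 × 650.7 = 143.1 N.
Since |216.6| > 143.1 N, static friction cannot hold it; the casting slides down the incline and kinetic friction applies: f = μ_k N = 0.16 × 650.7 = 104 N.

f ≈ 104 N (up the incline)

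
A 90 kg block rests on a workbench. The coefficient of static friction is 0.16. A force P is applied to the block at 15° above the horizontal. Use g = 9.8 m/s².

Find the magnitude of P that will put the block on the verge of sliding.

P ≈ 140 N

N = m g − P sin α (the pull lifts the block).
At impending slip, P cos α = μ_s N = μ_s (m g − P sin α).
Solving: P (cos α + μ_s sin α) = μ_s m g → P = 0.16×882/(cos 15° + 0.16 sin 15°) = 141/1.007 = 140 N.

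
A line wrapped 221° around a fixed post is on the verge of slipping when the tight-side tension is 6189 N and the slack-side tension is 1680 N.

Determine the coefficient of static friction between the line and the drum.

μ ≈ 0.338

T₂/T₁ = e^{μβ} → μ = ln(T₂/T₁)/β.
β = 221° = 3.857 rad.
μ = ln(6189/1680)/3.857 = ln(3.684)/3.857 = 0.338.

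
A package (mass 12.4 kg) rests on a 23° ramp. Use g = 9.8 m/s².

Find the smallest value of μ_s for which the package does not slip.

At the slip threshold m g sin θ = μ_s m g cos θ, so μ_s,min = tan θ.
μ_s,min = tan 23° = 0.424.

μ_s,min ≈ 0.424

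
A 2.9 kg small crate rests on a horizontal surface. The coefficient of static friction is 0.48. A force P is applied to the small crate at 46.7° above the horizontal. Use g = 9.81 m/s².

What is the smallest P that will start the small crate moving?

P ≈ 13.2 N

N = m g − P sin α (the pull lifts the small crate).
At impending slip, P cos α = μ_s N = μ_s (m g − P sin α).
Solving: P (cos α + μ_s sin α) = μ_s m g → P = 0.48×28.4/(cos 46.7° + 0.48 sin 46.7°) = 13.7/1.035 = 13.2 N.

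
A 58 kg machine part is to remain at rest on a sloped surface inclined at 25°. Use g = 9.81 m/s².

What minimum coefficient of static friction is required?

At the slip threshold m g sin θ = μ_s m g cos θ, so μ_s,min = tan θ.
μ_s,min = tan 25° = 0.466.

μ_s,min ≈ 0.466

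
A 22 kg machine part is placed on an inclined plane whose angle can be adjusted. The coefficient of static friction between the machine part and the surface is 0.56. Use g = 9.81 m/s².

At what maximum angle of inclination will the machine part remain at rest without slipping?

θ_max ≈ 29.2°

At the slip threshold, m g sin θ = μ_s · m g cos θ, so tan θ = μ_s.
θ_max = arctan(0.56) = 29.2°.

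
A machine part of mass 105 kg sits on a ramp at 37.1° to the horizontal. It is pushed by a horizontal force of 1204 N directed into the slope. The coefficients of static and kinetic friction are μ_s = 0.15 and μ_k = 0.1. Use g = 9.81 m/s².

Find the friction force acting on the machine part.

The horizontal push has a component P sin θ into the surface, so N = m g cos θ + P sin θ = 821.6 + 726.3 = 1548 N.
Along the incline, the net driving force (taking up-slope positive) is P cos θ − m g sin θ = 960.3 − 621.3 = 339 N, so equilibrium requires friction f = -339 N (down-slope).
Maximum static friction: μ_s N = 0.15 × 1548 = 232.2 N.
The required 339 N exceeds the static limit, so the machine part slides up-slope and f = μ_k N = 0.1×1548 = 155 N.

f ≈ 155 N (down the incline)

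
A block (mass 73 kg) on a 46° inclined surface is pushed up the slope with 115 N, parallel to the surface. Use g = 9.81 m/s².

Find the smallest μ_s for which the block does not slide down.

N = m g cos θ = 497.5 N.
Friction must make up the shortfall along the incline: f = m g sin θ − P = 515.1 − 115 = 400.1 N.
At the threshold f = μ_s N, so μ_s,min = 400.1/497.5 = 0.804.

μ_s,min ≈ 0.804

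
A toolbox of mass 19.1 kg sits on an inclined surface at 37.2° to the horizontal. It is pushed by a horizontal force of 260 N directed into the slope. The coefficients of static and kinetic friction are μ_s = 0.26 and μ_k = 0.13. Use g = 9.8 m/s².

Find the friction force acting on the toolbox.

f ≈ 39.8 N (down the incline)

Resolve perpendicular to the incline: N = m g cos θ + P sin θ = 19.1×9.8×cos 37.2° + 260×sin 37.2° = 306.3 N.
Parallel to the incline: P cos θ − m g sin θ = 207.1 − 113.2 = 93.93 N; the friction needed to balance this is 93.93 N acting down the slope.
Maximum static friction: μ_s N = 0.26 × 306.3 = 79.64 N.
The required 93.93 N exceeds the static limit, so the toolbox slides up-slope and f = μ_k N = 0.13×306.3 = 39.8 N.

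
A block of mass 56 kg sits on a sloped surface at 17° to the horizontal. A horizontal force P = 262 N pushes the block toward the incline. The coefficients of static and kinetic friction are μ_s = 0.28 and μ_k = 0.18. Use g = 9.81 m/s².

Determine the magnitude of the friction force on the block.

Resolve perpendicular to the incline: N = m g cos θ + P sin θ = 56×9.81×cos 17° + 262×sin 17° = 602 N.
Parallel to the incline: P cos θ − m g sin θ = 250.6 − 160.6 = 89.93 N; the friction needed to balance this is 89.93 N acting down the slope.
Maximum static friction: μ_s N = 0.28 × 602 = 168.5 N.
|f_req| = 89.93 ≤ 168.5 N → the block is in equilibrium; friction equals the required value.

f ≈ 89.9 N (down the incline)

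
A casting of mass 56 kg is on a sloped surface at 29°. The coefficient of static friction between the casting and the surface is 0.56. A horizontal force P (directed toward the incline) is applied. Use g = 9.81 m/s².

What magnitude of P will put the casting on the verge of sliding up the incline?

P ≈ 888 N

At impending motion up the slope, friction acts down-slope at its limit: f = μ_s N.
Perpendicular to the incline: N = m g cos θ + P sin θ.
Along the incline: P cos θ = m g sin θ + μ_s N = m g sin θ + μ_s (m g cos θ + P sin θ).
Solving, P (cos θ − μ_s sin θ) = m g (sin θ + μ_s cos θ), so P = 56×9.81×(sin 29° + 0.56 cos 29°)/(cos 29° − 0.56 sin 29°) = 549×0.9746/0.6031 = 888 N.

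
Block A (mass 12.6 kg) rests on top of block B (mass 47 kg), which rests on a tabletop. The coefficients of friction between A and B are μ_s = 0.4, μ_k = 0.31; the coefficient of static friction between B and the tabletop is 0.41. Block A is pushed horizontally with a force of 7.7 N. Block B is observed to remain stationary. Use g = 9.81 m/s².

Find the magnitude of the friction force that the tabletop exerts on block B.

f ≈ 7.7 N

Normal force at the A–B interface: N₁ = m_A g = 123.6 N.
So the A–B interface can sustain at most μ_s N₁ = 49.44 N of static friction.
P = 7.7 N is within that limit, so A and B move together (both at rest); the A–B friction is simply f₁ = P = 7.7 N.
B experiences an equal 7.7 N forward from A (third law). B is in equilibrium, so the floor supplies f₂ = 7.7 N of static friction (limit μ_s(m_A+m_B)g = 239.7 N, not exceeded).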